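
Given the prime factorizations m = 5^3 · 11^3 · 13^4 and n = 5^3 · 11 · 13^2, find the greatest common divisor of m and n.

min exponent per shared prime: 5^3 · 11 · 13^2 = 232375

232375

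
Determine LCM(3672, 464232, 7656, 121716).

38283820344

lcm(3672, 464232) = 3672·464232/gcd = 1704659904/24 = 71027496
lcm(71027496, 7656) = 71027496·7656/gcd = 543786509376/696 = 781302456
lcm(781302456, 121716) = 781302456·121716/gcd = 95097009734496/2484 = 38283820344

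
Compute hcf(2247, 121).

Euclid: 2247 = 18·121 + 69; 121 = 1·69 + 52; 69 = 1·52 + 17; 52 = 3·17 + 1; 17 = 17·1 + 0. Last nonzero remainder: 1.

1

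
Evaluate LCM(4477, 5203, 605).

962555

lcm(4477, 5203) = 4477·5203/gcd = 23293831/121 = 192511
lcm(192511, 605) = 192511·605/gcd = 116469155/121 = 962555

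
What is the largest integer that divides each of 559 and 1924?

13

559 = 13 · 43
1924 = 2² · 13 · 37
Common: 13 = 13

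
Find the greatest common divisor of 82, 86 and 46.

2

82 = 2 · 41; 86 = 2 · 43; 46 = 2 · 23
gcd takes min exponent of each prime: 2 = 2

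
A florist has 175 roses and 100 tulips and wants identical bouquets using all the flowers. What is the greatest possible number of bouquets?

Euclid: 175 = 1·100 + 75; 100 = 1·75 + 25; 75 = 3·25 + 0. Last nonzero remainder: 25.

25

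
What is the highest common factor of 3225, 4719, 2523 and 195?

gcd(3225, 4719): 4719 = 1·3225 + 1494; 3225 = 2·1494 + 237; 1494 = 6·237 + 72; 237 = 3·72 + 21; 72 = 3·21 + 9; 21 = 2·9 + 3; 9 = 3·3 + 0 → 3
gcd(3, 2523): 2523 = 841·3 + 0 → 3
gcd(3, 195): 195 = 65·3 + 0 → 3

3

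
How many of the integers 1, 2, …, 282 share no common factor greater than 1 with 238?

238 = 2·7·17. Inclusion–exclusion on these primes:
282 − ⌊282/2⌋ − ⌊282/7⌋ − ⌊282/17⌋ + ⌊282/14⌋ + ⌊282/34⌋ + ⌊282/119⌋ − ⌊282/238⌋ = 114

114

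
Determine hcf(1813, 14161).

49

1813 = 7² · 37
14161 = 7² · 17²
Common: 7² = 49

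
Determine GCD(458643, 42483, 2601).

867

gcd(458643, 42483): 458643 = 10·42483 + 33813; 42483 = 1·33813 + 8670; 33813 = 3·8670 + 7803; 8670 = 1·7803 + 867; 7803 = 9·867 + 0 → 867
gcd(867, 2601): 2601 = 3·867 + 0 → 867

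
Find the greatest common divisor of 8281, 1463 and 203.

8281 = 7² · 13²; 1463 = 7 · 11 · 19; 203 = 7 · 29
gcd takes min exponent of each prime: 7 = 7

7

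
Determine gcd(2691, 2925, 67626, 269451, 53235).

117

2691 = 3² · 13 · 23; 2925 = 3² · 5² · 13; 67626 = 2 · 3² · 13 · 17²; 269451 = 3² · 7² · 13 · 47; 53235 = 3² · 5 · 7 · 13²
gcd takes min exponent of each prime: 3² · 13 = 117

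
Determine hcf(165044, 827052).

165044 = 2² · 11³ · 31
827052 = 2² · 3 · 41³
Common: 2² = 4

4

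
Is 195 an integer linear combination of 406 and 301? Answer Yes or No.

gcd(406, 301): 406 = 1·301 + 105; 301 = 2·105 + 91; 105 = 1·91 + 14; 91 = 6·14 + 7; 14 = 2·7 + 0 → 7
7 does not divide 195, so a solution does not exist.

No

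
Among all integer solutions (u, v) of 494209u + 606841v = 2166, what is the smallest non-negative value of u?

Euclid: 606841 = 1·494209 + 112632; 494209 = 4·112632 + 43681; 112632 = 2·43681 + 25270; 43681 = 1·25270 + 18411; 25270 = 1·18411 + 6859; 18411 = 2·6859 + 4693; 6859 = 1·4693 + 2166; 4693 = 2·2166 + 361; 2166 = 6·361 + 0 → gcd = 361; 2166 = 361·6.
Back-substitution yields 494209·(264) + 606841·(-215) = 361, so one solution is u = 264·6 = 1584, v = -215·6 = -1290.
Solutions in u differ by 606841/361 = 1681; the one in [0, 1681) is 1584 mod 1681 = 1584.

1584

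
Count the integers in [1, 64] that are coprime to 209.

209 = 11·19. Inclusion–exclusion on these primes:
64 − ⌊64/11⌋ − ⌊64/19⌋ + ⌊64/209⌋ = 56

56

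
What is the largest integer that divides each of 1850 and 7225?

25

1850 = 2 · 5² · 37
7225 = 5² · 17²
Common: 5² = 25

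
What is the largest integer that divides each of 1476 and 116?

4

1476 = 2² · 3² · 41
116 = 2² · 29
Common: 2² = 4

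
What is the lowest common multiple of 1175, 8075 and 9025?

1175 = 5² · 47; 8075 = 5² · 17 · 19; 9025 = 5² · 19²
lcm takes max exponent of each prime: 5² · 17 · 19² · 47 = 7210975

7210975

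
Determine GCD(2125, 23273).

Euclid: 23273 = 10·2125 + 2023; 2125 = 1·2023 + 102; 2023 = 19·102 + 85; 102 = 1·85 + 17; 85 = 5·17 + 0. Last nonzero remainder: 17.

17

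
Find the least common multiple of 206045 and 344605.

206045 = 5 · 7² · 29²; 344605 = 5 · 41³
max exponents: 5 · 7² · 29² · 41³ = 14200827445

14200827445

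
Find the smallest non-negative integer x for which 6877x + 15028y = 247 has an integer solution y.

35

Euclid: 15028 = 2·6877 + 1274; 6877 = 5·1274 + 507; 1274 = 2·507 + 260; 507 = 1·260 + 247; 260 = 1·247 + 13; 247 = 19·13 + 0 → gcd = 13; 247 = 13·19.
Back-substitution yields 6877·(-59) + 15028·(27) = 13, so one solution is x = -59·19 = -1121, y = 27·19 = 513.
Solutions in x differ by 15028/13 = 1156; the one in [0, 1156) is -1121 mod 1156 = 35.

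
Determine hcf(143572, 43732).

Euclid: 143572 = 3·43732 + 12376; 43732 = 3·12376 + 6604; 12376 = 1·6604 + 5772; 6604 = 1·5772 + 832; 5772 = 6·832 + 780; 832 = 1·780 + 52; 780 = 15·52 + 0. Last nonzero remainder: 52.

52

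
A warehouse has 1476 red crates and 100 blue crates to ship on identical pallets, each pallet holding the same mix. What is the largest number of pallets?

4

1476 = 2² · 3² · 41
100 = 2² · 5²
Common: 2² = 4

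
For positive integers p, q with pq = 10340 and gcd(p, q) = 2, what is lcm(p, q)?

gcd·lcm = product, so lcm = 10340/2 = 5170.

5170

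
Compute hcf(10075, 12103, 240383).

gcd(10075, 12103): 12103 = 1·10075 + 2028; 10075 = 4·2028 + 1963; 2028 = 1·1963 + 65; 1963 = 30·65 + 13; 65 = 5·13 + 0 → 13
gcd(13, 240383): 240383 = 18491·13 + 0 → 13

13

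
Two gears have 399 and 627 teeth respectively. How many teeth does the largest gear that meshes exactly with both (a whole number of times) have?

57

Euclid: 627 = 1·399 + 228; 399 = 1·228 + 171; 228 = 1·171 + 57; 171 = 3·57 + 0. Last nonzero remainder: 57.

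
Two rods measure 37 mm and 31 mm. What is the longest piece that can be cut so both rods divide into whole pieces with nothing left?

37 = 37
31 = 31
Common: 1 = 1

1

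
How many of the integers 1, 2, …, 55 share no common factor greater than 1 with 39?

34

39 = 3·13. Inclusion–exclusion on these primes:
55 − ⌊55/3⌋ − ⌊55/13⌋ + ⌊55/39⌋ = 34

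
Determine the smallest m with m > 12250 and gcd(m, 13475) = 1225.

14700

Multiples of 1225 above 12250: 1225·11, 1225·12, … . Need the cofactor coprime to 13475/1225 = 11.
Checking s = 11, 12, … the first with gcd(s, 11) = 1 is s = 12, giving 14700.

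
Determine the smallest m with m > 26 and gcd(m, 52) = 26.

78

52 = 26·2. Any m with gcd(m, 52) = 26 is a multiple of 26, say 26s, with s coprime to 2.
Need s > 26/26, so s ≥ 2. First s ≥ 2 with gcd(s, 2) = 1 is s = 3. Thus m = 26·3 = 78.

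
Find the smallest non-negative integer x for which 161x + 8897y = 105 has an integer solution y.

498

Reduce mod 8897: 161x ≡ 105 (mod 8897). With g = gcd(161, 8897) = 7 dividing 105, divide through: 23x ≡ 15 (mod 1271).
Since gcd(23, 1271) = 1, x ≡ 15·(23)⁻¹ ≡ 498 (mod 1271). Smallest non-negative: 498.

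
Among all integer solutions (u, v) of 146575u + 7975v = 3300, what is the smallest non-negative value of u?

Euclid: 146575 = 18·7975 + 3025; 7975 = 2·3025 + 1925; 3025 = 1·1925 + 1100; 1925 = 1·1100 + 825; 1100 = 1·825 + 275; 825 = 3·275 + 0 → gcd = 275; 3300 = 275·12.
Back-substitution yields 146575·(8) + 7975·(-147) = 275, so one solution is u = 8·12 = 96, v = -147·12 = -1764.
Solutions in u differ by 7975/275 = 29; the one in [0, 29) is 96 mod 29 = 9.

9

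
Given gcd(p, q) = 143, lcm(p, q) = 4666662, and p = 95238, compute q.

7007

Using pq = gcd(p,q)·lcm(p,q) = 143·4666662 = 667332666, we get q = 667332666/95238 = 7007.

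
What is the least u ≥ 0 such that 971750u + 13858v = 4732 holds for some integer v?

11

gcd(971750, 13858) = 338 (Euclid: 971750 = 70·13858 + 1690; 13858 = 8·1690 + 338; 1690 = 5·338 + 0), and 338 | 4732.
Extended Euclid: 971750·(-8) + 13858·(561) = 338. Scale by 14: u₀ = -112.
General solution u = u₀ + 41t; reducing mod 41 gives u = 11 (and v = -771).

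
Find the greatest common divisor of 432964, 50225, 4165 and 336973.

432964 = 2² · 7² · 47²; 50225 = 5² · 7² · 41; 4165 = 5 · 7² · 17; 336973 = 7² · 13 · 23²
gcd takes min exponent of each prime: 7² = 49

49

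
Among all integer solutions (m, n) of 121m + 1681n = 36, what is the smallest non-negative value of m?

556

Reduce mod 1681: 121m ≡ 36 (mod 1681). With g = gcd(121, 1681) = 1 dividing 36, divide through: 121m ≡ 36 (mod 1681).
Since gcd(121, 1681) = 1, m ≡ 36·(121)⁻¹ ≡ 556 (mod 1681). Smallest non-negative: 556.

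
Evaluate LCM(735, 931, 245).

lcm(735, 931) = 735·931/gcd = 684285/49 = 13965
lcm(13965, 245) = 13965·245/gcd = 3421425/245 = 13965

13965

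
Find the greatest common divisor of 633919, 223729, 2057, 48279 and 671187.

121

gcd(633919, 223729): 633919 = 2·223729 + 186461; 223729 = 1·186461 + 37268; 186461 = 5·37268 + 121; 37268 = 308·121 + 0 → 121
gcd(121, 2057): 2057 = 17·121 + 0 → 121
gcd(121, 48279): 48279 = 399·121 + 0 → 121
gcd(121, 671187): 671187 = 5547·121 + 0 → 121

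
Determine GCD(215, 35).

5

215 = 5 · 43
35 = 5 · 7
Common: 5 = 5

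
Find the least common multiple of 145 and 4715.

136735

145 = 5 · 29; 4715 = 5 · 23 · 41
max exponents: 5 · 23 · 29 · 41 = 136735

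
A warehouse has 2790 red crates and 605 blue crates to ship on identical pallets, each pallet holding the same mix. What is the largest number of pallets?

5

Euclid: 2790 = 4·605 + 370; 605 = 1·370 + 235; 370 = 1·235 + 135; 235 = 1·135 + 100; 135 = 1·100 + 35; 100 = 2·35 + 30; 35 = 1·30 + 5; 30 = 6·5 + 0. Last nonzero remainder: 5.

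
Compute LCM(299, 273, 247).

299 = 13 · 23; 273 = 3 · 7 · 13; 247 = 13 · 19
lcm takes max exponent of each prime: 3 · 7 · 13 · 19 · 23 = 119301

119301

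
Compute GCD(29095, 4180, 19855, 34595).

55

29095 = 5 · 11 · 23²; 4180 = 2² · 5 · 11 · 19; 19855 = 5 · 11 · 19²; 34595 = 5 · 11 · 17 · 37
gcd takes min exponent of each prime: 5 · 11 = 55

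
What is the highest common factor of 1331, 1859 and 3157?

11

1331 = 11³; 1859 = 11 · 13²; 3157 = 7 · 11 · 41
gcd takes min exponent of each prime: 11 = 11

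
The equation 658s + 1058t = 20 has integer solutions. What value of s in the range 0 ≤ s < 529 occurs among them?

Reduce mod 1058: 658s ≡ 20 (mod 1058). With g = gcd(658, 1058) = 2 dividing 20, divide through: 329s ≡ 10 (mod 529).
Since gcd(329, 529) = 1, s ≡ 10·(329)⁻¹ ≡ 238 (mod 529). Smallest non-negative: 238.

238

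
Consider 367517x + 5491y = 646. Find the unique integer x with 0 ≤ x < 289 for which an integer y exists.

Euclid: 367517 = 66·5491 + 5111; 5491 = 1·5111 + 380; 5111 = 13·380 + 171; 380 = 2·171 + 38; 171 = 4·38 + 19; 38 = 2·19 + 0 → gcd = 19; 646 = 19·34.
Back-substitution yields 367517·(130) + 5491·(-8701) = 19, so one solution is x = 130·34 = 4420, y = -8701·34 = -295834.
Solutions in x differ by 5491/19 = 289; the one in [0, 289) is 4420 mod 289 = 85.

85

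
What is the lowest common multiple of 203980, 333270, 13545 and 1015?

1211022528660

lcm(203980, 333270) = 203980·333270/gcd = 67980414600/70 = 971148780
lcm(971148780, 13545) = 971148780·13545/gcd = 13154210225100/315 = 41759397540
lcm(41759397540, 1015) = 41759397540·1015/gcd = 42385788503100/35 = 1211022528660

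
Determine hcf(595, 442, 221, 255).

17

595 = 5 · 7 · 17; 442 = 2 · 13 · 17; 221 = 13 · 17; 255 = 3 · 5 · 17
gcd takes min exponent of each prime: 17 = 17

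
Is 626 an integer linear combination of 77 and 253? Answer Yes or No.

No

gcd(77, 253): 253 = 3·77 + 22; 77 = 3·22 + 11; 22 = 2·11 + 0 → 11
11 does not divide 626, so a solution does not exist.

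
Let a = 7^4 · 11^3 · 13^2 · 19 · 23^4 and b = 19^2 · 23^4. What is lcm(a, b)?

max exponent per prime: 7^4 · 11^3 · 13^2 · 19^2 · 23^4 = 54560138754059939

54560138754059939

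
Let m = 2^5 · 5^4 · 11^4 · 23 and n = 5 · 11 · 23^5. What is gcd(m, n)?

1265

min exponent per shared prime: 5 · 11 · 23 = 1265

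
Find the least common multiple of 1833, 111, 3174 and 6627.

1833 = 3 · 13 · 47; 111 = 3 · 37; 3174 = 2 · 3 · 23²; 6627 = 3 · 47²
lcm takes max exponent of each prime: 2 · 3 · 13 · 23² · 37 · 47² = 3372467046

3372467046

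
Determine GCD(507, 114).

3

507 = 3 · 13²
114 = 2 · 3 · 19
Common: 3 = 3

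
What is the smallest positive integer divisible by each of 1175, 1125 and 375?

1175 = 5² · 47; 1125 = 3² · 5³; 375 = 3 · 5³
lcm takes max exponent of each prime: 3² · 5³ · 47 = 52875

52875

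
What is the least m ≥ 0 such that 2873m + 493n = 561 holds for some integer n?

Reduce mod 493: 2873m ≡ 561 (mod 493). With g = gcd(2873, 493) = 17 dividing 561, divide through: 169m ≡ 33 (mod 29).
Since gcd(169, 29) = 1, m ≡ 33·(169)⁻¹ ≡ 5 (mod 29). Smallest non-negative: 5.

5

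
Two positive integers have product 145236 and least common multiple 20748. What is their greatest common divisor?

7

From gcd × lcm = uv: gcd = 145236 / 20748 = 7.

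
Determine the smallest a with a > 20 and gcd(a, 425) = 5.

30

425 = 5·85. Any a with gcd(a, 425) = 5 is a multiple of 5, say 5s, with s coprime to 85.
Need s > 20/5, so s ≥ 5. First s ≥ 5 with gcd(s, 85) = 1 is s = 6. Thus a = 5·6 = 30.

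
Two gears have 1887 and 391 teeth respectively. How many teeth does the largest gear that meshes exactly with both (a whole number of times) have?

17

Euclid: 1887 = 4·391 + 323; 391 = 1·323 + 68; 323 = 4·68 + 51; 68 = 1·51 + 17; 51 = 3·17 + 0. Last nonzero remainder: 17.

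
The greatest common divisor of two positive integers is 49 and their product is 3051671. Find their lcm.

62279

Since gcd(m,n)·lcm(m,n) = mn, lcm = 3051671/49 = 62279.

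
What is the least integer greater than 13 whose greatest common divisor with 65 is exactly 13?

26

gcd(x, 65) = 13 forces 13 | x; write x = 13s. Then gcd(13s, 13·5) = 13·gcd(s, 5), so need gcd(s, 5) = 1.
13s > 13 gives s ≥ 2. The least s ≥ 2 coprime to 5 is 2, so x = 13·2 = 26.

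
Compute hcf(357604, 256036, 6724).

4

gcd(357604, 256036): 357604 = 1·256036 + 101568; 256036 = 2·101568 + 52900; 101568 = 1·52900 + 48668; 52900 = 1·48668 + 4232; 48668 = 11·4232 + 2116; 4232 = 2·2116 + 0 → 2116
gcd(2116, 6724): 6724 = 3·2116 + 376; 2116 = 5·376 + 236; 376 = 1·236 + 140; 236 = 1·140 + 96; 140 = 1·96 + 44; 96 = 2·44 + 8; 44 = 5·8 + 4; 8 = 2·4 + 0 → 4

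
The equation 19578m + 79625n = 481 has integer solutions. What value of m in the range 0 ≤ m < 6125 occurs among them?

Euclid: 79625 = 4·19578 + 1313; 19578 = 14·1313 + 1196; 1313 = 1·1196 + 117; 1196 = 10·117 + 26; 117 = 4·26 + 13; 26 = 2·13 + 0 → gcd = 13; 481 = 13·37.
Back-substitution yields 19578·(-2729) + 79625·(671) = 13, so one solution is m = -2729·37 = -100973, n = 671·37 = 24827.
Solutions in m differ by 79625/13 = 6125; the one in [0, 6125) is -100973 mod 6125 = 3152.

3152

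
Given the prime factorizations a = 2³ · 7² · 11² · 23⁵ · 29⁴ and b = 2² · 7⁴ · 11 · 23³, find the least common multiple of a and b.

max exponent per prime: 2³ · 7⁴ · 11² · 23⁵ · 29⁴ = 10580317222425140344

10580317222425140344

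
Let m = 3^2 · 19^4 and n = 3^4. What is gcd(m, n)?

9

min exponent per shared prime: 3^2 = 9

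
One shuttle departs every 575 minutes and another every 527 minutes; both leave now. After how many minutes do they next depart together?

gcd first: 575 = 1·527 + 48; 527 = 10·48 + 47; 48 = 1·47 + 1; 47 = 47·1 + 0 → gcd = 1
lcm = 575·527/gcd = 303025/1 = 303025

303025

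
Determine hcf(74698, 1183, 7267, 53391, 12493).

13

gcd(74698, 1183): 74698 = 63·1183 + 169; 1183 = 7·169 + 0 → 169
gcd(169, 7267): 7267 = 43·169 + 0 → 169
gcd(169, 53391): 53391 = 315·169 + 156; 169 = 1·156 + 13; 156 = 12·13 + 0 → 13
gcd(13, 12493): 12493 = 961·13 + 0 → 13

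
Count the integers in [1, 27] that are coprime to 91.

22

Prime factors of 91: 7, 13. Count integers ≤ 27 divisible by none of them.
By inclusion–exclusion: 27 − ⌊27/7⌋ − ⌊27/13⌋ + ⌊27/91⌋ = 22.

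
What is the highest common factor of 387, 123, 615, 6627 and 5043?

387 = 3² · 43; 123 = 3 · 41; 615 = 3 · 5 · 41; 6627 = 3 · 47²; 5043 = 3 · 41²
gcd takes min exponent of each prime: 3 = 3

3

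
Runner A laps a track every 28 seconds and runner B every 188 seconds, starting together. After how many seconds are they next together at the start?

1316

gcd first: 188 = 6·28 + 20; 28 = 1·20 + 8; 20 = 2·8 + 4; 8 = 2·4 + 0 → gcd = 4
lcm = 28·188/gcd = 5264/4 = 1316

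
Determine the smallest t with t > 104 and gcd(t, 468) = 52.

gcd(t, 468) = 52 forces 52 | t; write t = 52s. Then gcd(52s, 52·9) = 52·gcd(s, 9), so need gcd(s, 9) = 1.
52s > 104 gives s ≥ 3. The least s ≥ 3 coprime to 9 is 4, so t = 52·4 = 208.

208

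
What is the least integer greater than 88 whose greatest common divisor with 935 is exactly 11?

gcd(k, 935) = 11 forces 11 | k; write k = 11s. Then gcd(11s, 11·85) = 11·gcd(s, 85), so need gcd(s, 85) = 1.
11s > 88 gives s ≥ 9. The least s ≥ 9 coprime to 85 is 9, so k = 11·9 = 99.

99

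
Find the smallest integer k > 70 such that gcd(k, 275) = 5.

Multiples of 5 above 70: 5·15, 5·16, … . Need the cofactor coprime to 275/5 = 55.
Checking s = 15, 16, … the first with gcd(s, 55) = 1 is s = 16, giving 80.

80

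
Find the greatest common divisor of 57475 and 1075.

25

Euclid: 57475 = 53·1075 + 500; 1075 = 2·500 + 75; 500 = 6·75 + 50; 75 = 1·50 + 25; 50 = 2·25 + 0. Last nonzero remainder: 25.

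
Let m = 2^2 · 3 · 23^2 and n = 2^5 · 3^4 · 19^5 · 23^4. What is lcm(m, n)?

max exponent per prime: 2^5 · 3^4 · 19^5 · 23^4 = 1796033140511328

1796033140511328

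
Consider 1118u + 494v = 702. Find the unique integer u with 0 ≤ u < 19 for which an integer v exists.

Reduce mod 494: 1118u ≡ 702 (mod 494). With g = gcd(1118, 494) = 26 dividing 702, divide through: 43u ≡ 27 (mod 19).
Since gcd(43, 19) = 1, u ≡ 27·(43)⁻¹ ≡ 13 (mod 19). Smallest non-negative: 13.

13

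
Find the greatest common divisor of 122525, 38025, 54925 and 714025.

4225

gcd(122525, 38025): 122525 = 3·38025 + 8450; 38025 = 4·8450 + 4225; 8450 = 2·4225 + 0 → 4225
gcd(4225, 54925): 54925 = 13·4225 + 0 → 4225
gcd(4225, 714025): 714025 = 169·4225 + 0 → 4225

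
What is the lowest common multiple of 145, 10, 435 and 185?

lcm(145, 10) = 145·10/gcd = 1450/5 = 290
lcm(290, 435) = 290·435/gcd = 126150/145 = 870
lcm(870, 185) = 870·185/gcd = 160950/5 = 32190

32190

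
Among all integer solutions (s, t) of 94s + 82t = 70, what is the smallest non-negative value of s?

40

Reduce mod 82: 94s ≡ 70 (mod 82). With g = gcd(94, 82) = 2 dividing 70, divide through: 47s ≡ 35 (mod 41).
Since gcd(47, 41) = 1, s ≡ 35·(47)⁻¹ ≡ 40 (mod 41). Smallest non-negative: 40.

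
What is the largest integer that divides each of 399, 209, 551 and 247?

19

gcd(399, 209): 399 = 1·209 + 190; 209 = 1·190 + 19; 190 = 10·19 + 0 → 19
gcd(19, 551): 551 = 29·19 + 0 → 19
gcd(19, 247): 247 = 13·19 + 0 → 19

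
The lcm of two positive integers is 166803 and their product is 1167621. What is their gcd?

7

gcd·lcm = product, so gcd = 1167621/166803 = 7.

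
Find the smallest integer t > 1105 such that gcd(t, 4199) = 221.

1326

Multiples of 221 above 1105: 221·6, 221·7, … . Need the cofactor coprime to 4199/221 = 19.
Checking s = 6, 7, … the first with gcd(s, 19) = 1 is s = 6, giving 1326.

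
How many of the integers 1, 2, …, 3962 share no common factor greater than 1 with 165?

1922

Prime factors of 165: 3, 5, 11. Count integers ≤ 3962 divisible by none of them.
By inclusion–exclusion: 3962 − ⌊3962/3⌋ − ⌊3962/5⌋ − ⌊3962/11⌋ + ⌊3962/15⌋ + ⌊3962/33⌋ + ⌊3962/55⌋ − ⌊3962/165⌋ = 1922.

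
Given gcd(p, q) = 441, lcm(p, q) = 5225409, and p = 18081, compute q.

Using pq = gcd(p,q)·lcm(p,q) = 441·5225409 = 2304405369, we get q = 2304405369/18081 = 127449.

127449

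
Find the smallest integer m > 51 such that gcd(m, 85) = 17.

68

85 = 17·5. Any m with gcd(m, 85) = 17 is a multiple of 17, say 17s, with s coprime to 5.
Need s > 51/17, so s ≥ 4. First s ≥ 4 with gcd(s, 5) = 1 is s = 4. Thus m = 17·4 = 68.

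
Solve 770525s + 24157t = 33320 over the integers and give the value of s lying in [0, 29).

Reduce mod 24157: 770525s ≡ 33320 (mod 24157). With g = gcd(770525, 24157) = 833 dividing 33320, divide through: 925s ≡ 40 (mod 29).
Since gcd(925, 29) = 1, s ≡ 40·(925)⁻¹ ≡ 6 (mod 29). Smallest non-negative: 6.

6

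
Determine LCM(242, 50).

6050

gcd first: 242 = 4·50 + 42; 50 = 1·42 + 8; 42 = 5·8 + 2; 8 = 4·2 + 0 → gcd = 2
lcm = 242·50/gcd = 12100/2 = 6050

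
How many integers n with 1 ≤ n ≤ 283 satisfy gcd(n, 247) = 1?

247 = 13·19. Inclusion–exclusion on these primes:
283 − ⌊283/13⌋ − ⌊283/19⌋ + ⌊283/247⌋ = 249

249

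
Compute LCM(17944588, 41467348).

515314733596

17944588 = 2² · 17² · 19² · 43; 41467348 = 2² · 13 · 19² · 47²
max exponents: 2² · 13 · 17² · 19² · 43 · 47² = 515314733596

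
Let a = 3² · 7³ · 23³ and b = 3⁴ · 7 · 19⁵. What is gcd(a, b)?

63

min exponent per shared prime: 3² · 7 = 63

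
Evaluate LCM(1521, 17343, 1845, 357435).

14654835

1521 = 3² · 13²; 17343 = 3² · 41 · 47; 1845 = 3² · 5 · 41; 357435 = 3² · 5 · 13² · 47
lcm takes max exponent of each prime: 3² · 5 · 13² · 41 · 47 = 14654835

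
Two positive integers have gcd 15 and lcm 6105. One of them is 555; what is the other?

Using pq = gcd(p,q)·lcm(p,q) = 15·6105 = 91575, we get q = 91575/555 = 165.

165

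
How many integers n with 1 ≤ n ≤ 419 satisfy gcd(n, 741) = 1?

244

Prime factors of 741: 3, 13, 19. Count integers ≤ 419 divisible by none of them.
By inclusion–exclusion: 419 − ⌊419/3⌋ − ⌊419/13⌋ − ⌊419/19⌋ + ⌊419/39⌋ + ⌊419/57⌋ + ⌊419/247⌋ − ⌊419/741⌋ = 244.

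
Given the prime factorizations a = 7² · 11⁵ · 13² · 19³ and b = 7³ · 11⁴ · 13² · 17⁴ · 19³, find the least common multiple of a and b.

max exponent per prime: 7³ · 11⁵ · 13² · 17⁴ · 19³ = 5348115018921537863

5348115018921537863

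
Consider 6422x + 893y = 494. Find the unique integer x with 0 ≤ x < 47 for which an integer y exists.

gcd(6422, 893) = 19 (Euclid: 6422 = 7·893 + 171; 893 = 5·171 + 38; 171 = 4·38 + 19; 38 = 2·19 + 0), and 19 | 494.
Extended Euclid: 6422·(21) + 893·(-151) = 19. Scale by 26: x₀ = 546.
General solution x = x₀ + 47t; reducing mod 47 gives x = 29 (and y = -208).

29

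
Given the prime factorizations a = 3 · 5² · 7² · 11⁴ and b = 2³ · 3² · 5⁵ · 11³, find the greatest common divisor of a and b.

99825

min exponent per shared prime: 3 · 5² · 11³ = 99825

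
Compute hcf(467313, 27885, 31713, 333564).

gcd(467313, 27885): 467313 = 16·27885 + 21153; 27885 = 1·21153 + 6732; 21153 = 3·6732 + 957; 6732 = 7·957 + 33; 957 = 29·33 + 0 → 33
gcd(33, 31713): 31713 = 961·33 + 0 → 33
gcd(33, 333564): 333564 = 10108·33 + 0 → 33

33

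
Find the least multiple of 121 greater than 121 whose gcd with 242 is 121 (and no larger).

363

gcd(t, 242) = 121 forces 121 | t; write t = 121s. Then gcd(121s, 121·2) = 121·gcd(s, 2), so need gcd(s, 2) = 1.
121s > 121 gives s ≥ 2. The least s ≥ 2 coprime to 2 is 3, so t = 121·3 = 363.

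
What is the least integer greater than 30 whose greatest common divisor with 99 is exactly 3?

gcd(x, 99) = 3 forces 3 | x; write x = 3s. Then gcd(3s, 3·33) = 3·gcd(s, 33), so need gcd(s, 33) = 1.
3s > 30 gives s ≥ 11. The least s ≥ 11 coprime to 33 is 13, so x = 3·13 = 39.

39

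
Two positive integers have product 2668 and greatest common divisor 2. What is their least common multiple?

Since gcd(p,q)·lcm(p,q) = pq, lcm = 2668/2 = 1334.

1334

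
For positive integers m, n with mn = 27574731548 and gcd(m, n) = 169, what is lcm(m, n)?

gcd·lcm = product, so lcm = 27574731548/169 = 163164092.

163164092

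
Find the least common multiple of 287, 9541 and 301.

lcm(287, 9541) = 287·9541/gcd = 2738267/7 = 391181
lcm(391181, 301) = 391181·301/gcd = 117745481/7 = 16820783

16820783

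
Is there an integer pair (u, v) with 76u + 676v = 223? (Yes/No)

No

gcd(76, 676): 676 = 8·76 + 68; 76 = 1·68 + 8; 68 = 8·8 + 4; 8 = 2·4 + 0 → 4
4 does not divide 223, so a solution does not exist.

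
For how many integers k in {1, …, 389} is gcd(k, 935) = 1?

268

Prime factors of 935: 5, 11, 17. Count integers ≤ 389 divisible by none of them.
By inclusion–exclusion: 389 − ⌊389/5⌋ − ⌊389/11⌋ − ⌊389/17⌋ + ⌊389/55⌋ + ⌊389/85⌋ + ⌊389/187⌋ − ⌊389/935⌋ = 268.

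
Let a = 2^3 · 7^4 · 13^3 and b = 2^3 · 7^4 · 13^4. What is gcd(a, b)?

42199976

min exponent per shared prime: 2^3 · 7^4 · 13^3 = 42199976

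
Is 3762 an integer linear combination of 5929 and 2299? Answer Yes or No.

No

By Bézout, 5929m + 2299n = 3762 has integer solutions iff gcd(5929, 2299) | 3762.
Euclid: 5929 = 2·2299 + 1331; 2299 = 1·1331 + 968; 1331 = 1·968 + 363; 968 = 2·363 + 242; 363 = 1·242 + 121; 242 = 2·121 + 0. gcd = 121; 3762 mod 121 = 11. No.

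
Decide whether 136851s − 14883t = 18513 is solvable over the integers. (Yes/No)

gcd(136851, 14883): 136851 = 9·14883 + 2904; 14883 = 5·2904 + 363; 2904 = 8·363 + 0 → 363
363 divides 18513, so a solution exists.

Yes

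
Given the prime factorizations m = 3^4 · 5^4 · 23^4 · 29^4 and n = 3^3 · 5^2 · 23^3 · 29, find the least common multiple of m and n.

10020015005000625

max exponent per prime: 3^4 · 5^4 · 23^4 · 29^4 = 10020015005000625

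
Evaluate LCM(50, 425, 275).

9350

50 = 2 · 5²; 425 = 5² · 17; 275 = 5² · 11
lcm takes max exponent of each prime: 2 · 5² · 11 · 17 = 9350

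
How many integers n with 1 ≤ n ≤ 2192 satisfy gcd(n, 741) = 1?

Prime factors of 741: 3, 13, 19. Count integers ≤ 2192 divisible by none of them.
By inclusion–exclusion: 2192 − ⌊2192/3⌋ − ⌊2192/13⌋ − ⌊2192/19⌋ + ⌊2192/39⌋ + ⌊2192/57⌋ + ⌊2192/247⌋ − ⌊2192/741⌋ = 1279.

1279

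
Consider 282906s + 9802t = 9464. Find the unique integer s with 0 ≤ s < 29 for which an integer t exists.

22

Euclid: 282906 = 28·9802 + 8450; 9802 = 1·8450 + 1352; 8450 = 6·1352 + 338; 1352 = 4·338 + 0 → gcd = 338; 9464 = 338·28.
Back-substitution yields 282906·(7) + 9802·(-202) = 338, so one solution is s = 7·28 = 196, t = -202·28 = -5656.
Solutions in s differ by 9802/338 = 29; the one in [0, 29) is 196 mod 29 = 22.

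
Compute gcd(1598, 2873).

17

1598 = 2 · 17 · 47
2873 = 13² · 17
Common: 17 = 17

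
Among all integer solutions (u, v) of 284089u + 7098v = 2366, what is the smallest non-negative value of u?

14

gcd(284089, 7098) = 169 (Euclid: 284089 = 40·7098 + 169; 7098 = 42·169 + 0), and 169 | 2366.
Extended Euclid: 284089·(1) + 7098·(-40) = 169. Scale by 14: u₀ = 14.
General solution u = u₀ + 42t; reducing mod 42 gives u = 14 (and v = -560).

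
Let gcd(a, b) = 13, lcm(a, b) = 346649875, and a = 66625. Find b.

67639

a·b = gcd·lcm = 13·346649875 = 4506448375, so b = 4506448375/66625 = 67639.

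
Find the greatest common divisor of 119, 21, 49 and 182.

7

119 = 7 · 17; 21 = 3 · 7; 49 = 7²; 182 = 2 · 7 · 13
gcd takes min exponent of each prime: 7 = 7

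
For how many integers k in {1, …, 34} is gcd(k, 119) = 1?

28

Prime factors of 119: 7, 17. Count integers ≤ 34 divisible by none of them.
By inclusion–exclusion: 34 − ⌊34/7⌋ − ⌊34/17⌋ + ⌊34/119⌋ = 28.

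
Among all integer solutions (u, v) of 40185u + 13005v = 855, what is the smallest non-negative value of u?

Euclid: 40185 = 3·13005 + 1170; 13005 = 11·1170 + 135; 1170 = 8·135 + 90; 135 = 1·90 + 45; 90 = 2·45 + 0 → gcd = 45; 855 = 45·19.
Back-substitution yields 40185·(-100) + 13005·(309) = 45, so one solution is u = -100·19 = -1900, v = 309·19 = 5871.
Solutions in u differ by 13005/45 = 289; the one in [0, 289) is -1900 mod 289 = 123.

123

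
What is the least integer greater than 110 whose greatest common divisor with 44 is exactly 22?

154

gcd(t, 44) = 22 forces 22 | t; write t = 22s. Then gcd(22s, 22·2) = 22·gcd(s, 2), so need gcd(s, 2) = 1.
22s > 110 gives s ≥ 6. The least s ≥ 6 coprime to 2 is 7, so t = 22·7 = 154.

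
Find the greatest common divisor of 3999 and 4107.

Euclid: 4107 = 1·3999 + 108; 3999 = 37·108 + 3; 108 = 36·3 + 0. Last nonzero remainder: 3.

3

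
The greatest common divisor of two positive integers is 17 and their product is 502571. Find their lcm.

For any two positive integers, gcd × lcm equals their product. Hence lcm = 502571 / 17 = 29563.

29563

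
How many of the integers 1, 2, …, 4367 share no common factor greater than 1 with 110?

Prime factors of 110: 2, 5, 11. Count integers ≤ 4367 divisible by none of them.
By inclusion–exclusion: 4367 − ⌊4367/2⌋ − ⌊4367/5⌋ − ⌊4367/11⌋ + ⌊4367/10⌋ + ⌊4367/22⌋ + ⌊4367/55⌋ − ⌊4367/110⌋ = 1588.

1588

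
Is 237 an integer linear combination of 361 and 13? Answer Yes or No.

Yes

gcd(361, 13): 361 = 27·13 + 10; 13 = 1·10 + 3; 10 = 3·3 + 1; 3 = 3·1 + 0 → 1
1 divides 237, so a solution exists.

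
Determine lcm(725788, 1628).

gcd first: 725788 = 445·1628 + 1328; 1628 = 1·1328 + 300; 1328 = 4·300 + 128; 300 = 2·128 + 44; 128 = 2·44 + 40; 44 = 1·40 + 4; 40 = 10·4 + 0 → gcd = 4
lcm = 725788·1628/gcd = 1181582864/4 = 295395716

295395716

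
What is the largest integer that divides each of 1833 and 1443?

1833 = 3 · 13 · 47
1443 = 3 · 13 · 37
Common: 3 · 13 = 39

39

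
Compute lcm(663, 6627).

1464567

663 = 3 · 13 · 17; 6627 = 3 · 47²
max exponents: 3 · 13 · 17 · 47² = 1464567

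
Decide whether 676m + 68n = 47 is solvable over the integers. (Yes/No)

No

By Bézout, 676m + 68n = 47 has integer solutions iff gcd(676, 68) | 47.
Euclid: 676 = 9·68 + 64; 68 = 1·64 + 4; 64 = 16·4 + 0. gcd = 4; 47 mod 4 = 3. No.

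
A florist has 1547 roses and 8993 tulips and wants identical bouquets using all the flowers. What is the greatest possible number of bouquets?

1547 = 7 · 13 · 17
8993 = 17 · 23²
Common: 17 = 17

17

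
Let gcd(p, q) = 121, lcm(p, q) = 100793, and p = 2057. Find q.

5929

Using pq = gcd(p,q)·lcm(p,q) = 121·100793 = 12195953, we get q = 12195953/2057 = 5929.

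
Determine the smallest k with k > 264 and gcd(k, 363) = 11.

275

Multiples of 11 above 264: 11·25, 11·26, … . Need the cofactor coprime to 363/11 = 33.
Checking s = 25, 26, … the first with gcd(s, 33) = 1 is s = 25, giving 275.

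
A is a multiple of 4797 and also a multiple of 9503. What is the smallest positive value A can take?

3506607

4797 = 3² · 13 · 41; 9503 = 13 · 17 · 43
max exponents: 3² · 13 · 17 · 41 · 43 = 3506607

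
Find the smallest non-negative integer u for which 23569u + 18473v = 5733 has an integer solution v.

gcd(23569, 18473) = 637 (Euclid: 23569 = 1·18473 + 5096; 18473 = 3·5096 + 3185; 5096 = 1·3185 + 1911; 3185 = 1·1911 + 1274; 1911 = 1·1274 + 637; 1274 = 2·637 + 0), and 637 | 5733.
Extended Euclid: 23569·(11) + 18473·(-14) = 637. Scale by 9: u₀ = 99.
General solution u = u₀ + 29t; reducing mod 29 gives u = 12 (and v = -15).

12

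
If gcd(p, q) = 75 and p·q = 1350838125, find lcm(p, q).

18011175

gcd·lcm = product, so lcm = 1350838125/75 = 18011175.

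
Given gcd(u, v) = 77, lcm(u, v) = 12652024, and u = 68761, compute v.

14168

u·v = gcd·lcm = 77·12652024 = 974205848, so v = 974205848/68761 = 14168.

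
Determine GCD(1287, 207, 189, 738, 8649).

9

1287 = 3² · 11 · 13; 207 = 3² · 23; 189 = 3³ · 7; 738 = 2 · 3² · 41; 8649 = 3² · 31²
gcd takes min exponent of each prime: 3² = 9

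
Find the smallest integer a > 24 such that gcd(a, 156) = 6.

Multiples of 6 above 24: 6·5, 6·6, … . Need the cofactor coprime to 156/6 = 26.
Checking s = 5, 6, … the first with gcd(s, 26) = 1 is s = 5, giving 30.

30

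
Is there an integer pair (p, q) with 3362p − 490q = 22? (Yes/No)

Yes

gcd(3362, 490): 3362 = 6·490 + 422; 490 = 1·422 + 68; 422 = 6·68 + 14; 68 = 4·14 + 12; 14 = 1·12 + 2; 12 = 6·2 + 0 → 2
2 divides 22, so a solution exists.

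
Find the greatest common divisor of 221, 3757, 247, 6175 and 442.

gcd(221, 3757): 3757 = 17·221 + 0 → 221
gcd(221, 247): 247 = 1·221 + 26; 221 = 8·26 + 13; 26 = 2·13 + 0 → 13
gcd(13, 6175): 6175 = 475·13 + 0 → 13
gcd(13, 442): 442 = 34·13 + 0 → 13

13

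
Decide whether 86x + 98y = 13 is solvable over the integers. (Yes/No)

gcd(86, 98): 98 = 1·86 + 12; 86 = 7·12 + 2; 12 = 6·2 + 0 → 2
2 does not divide 13, so a solution does not exist.

No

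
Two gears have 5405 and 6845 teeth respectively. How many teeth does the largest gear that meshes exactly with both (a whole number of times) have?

Euclid: 6845 = 1·5405 + 1440; 5405 = 3·1440 + 1085; 1440 = 1·1085 + 355; 1085 = 3·355 + 20; 355 = 17·20 + 15; 20 = 1·15 + 5; 15 = 3·5 + 0. Last nonzero remainder: 5.

5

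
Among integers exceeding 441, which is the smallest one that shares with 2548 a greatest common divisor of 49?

Multiples of 49 above 441: 49·10, 49·11, … . Need the cofactor coprime to 2548/49 = 52.
Checking s = 10, 11, … the first with gcd(s, 52) = 1 is s = 11, giving 539.

539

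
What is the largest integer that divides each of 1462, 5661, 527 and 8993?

gcd(1462, 5661): 5661 = 3·1462 + 1275; 1462 = 1·1275 + 187; 1275 = 6·187 + 153; 187 = 1·153 + 34; 153 = 4·34 + 17; 34 = 2·17 + 0 → 17
gcd(17, 527): 527 = 31·17 + 0 → 17
gcd(17, 8993): 8993 = 529·17 + 0 → 17

17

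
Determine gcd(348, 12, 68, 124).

4

348 = 2² · 3 · 29; 12 = 2² · 3; 68 = 2² · 17; 124 = 2² · 31
gcd takes min exponent of each prime: 2² = 4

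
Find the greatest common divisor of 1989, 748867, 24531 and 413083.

17

gcd(1989, 748867): 748867 = 376·1989 + 1003; 1989 = 1·1003 + 986; 1003 = 1·986 + 17; 986 = 58·17 + 0 → 17
gcd(17, 24531): 24531 = 1443·17 + 0 → 17
gcd(17, 413083): 413083 = 24299·17 + 0 → 17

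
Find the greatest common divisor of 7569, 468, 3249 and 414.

7569 = 3² · 29²; 468 = 2² · 3² · 13; 3249 = 3² · 19²; 414 = 2 · 3² · 23
gcd takes min exponent of each prime: 3² = 9

9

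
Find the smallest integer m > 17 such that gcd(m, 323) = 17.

34

Multiples of 17 above 17: 17·2, 17·3, … . Need the cofactor coprime to 323/17 = 19.
Checking s = 2, 3, … the first with gcd(s, 19) = 1 is s = 2, giving 34.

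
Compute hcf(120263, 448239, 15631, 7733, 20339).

11

120263 = 11 · 13 · 29²; 448239 = 3 · 11 · 17² · 47; 15631 = 7² · 11 · 29; 7733 = 11 · 19 · 37; 20339 = 11 · 43²
gcd takes min exponent of each prime: 11 = 11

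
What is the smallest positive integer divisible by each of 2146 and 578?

2146 = 2 · 29 · 37; 578 = 2 · 17²
max exponents: 2 · 17² · 29 · 37 = 620194

620194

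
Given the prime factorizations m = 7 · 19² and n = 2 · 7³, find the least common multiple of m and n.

247646

max exponent per prime: 2 · 7³ · 19² = 247646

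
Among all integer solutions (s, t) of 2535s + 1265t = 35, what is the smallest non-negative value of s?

gcd(2535, 1265) = 5 (Euclid: 2535 = 2·1265 + 5; 1265 = 253·5 + 0), and 5 | 35.
Extended Euclid: 2535·(1) + 1265·(-2) = 5. Scale by 7: s₀ = 7.
General solution s = s₀ + 253k; reducing mod 253 gives s = 7 (and t = -14).

7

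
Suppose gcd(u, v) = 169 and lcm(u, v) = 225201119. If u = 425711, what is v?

Using uv = gcd(u,v)·lcm(u,v) = 169·225201119 = 38058989111, we get v = 38058989111/425711 = 89401.

89401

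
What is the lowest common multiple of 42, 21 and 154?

42 = 2 · 3 · 7; 21 = 3 · 7; 154 = 2 · 7 · 11
lcm takes max exponent of each prime: 2 · 3 · 7 · 11 = 462

462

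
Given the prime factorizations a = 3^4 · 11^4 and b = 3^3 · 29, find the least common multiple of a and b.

max exponent per prime: 3^4 · 11^4 · 29 = 34391709

34391709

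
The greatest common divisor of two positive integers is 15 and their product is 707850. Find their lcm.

For any two positive integers, gcd × lcm equals their product. Hence lcm = 707850 / 15 = 47190.

47190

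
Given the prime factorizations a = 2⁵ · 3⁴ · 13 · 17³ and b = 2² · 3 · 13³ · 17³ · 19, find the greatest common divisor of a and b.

min exponent per shared prime: 2² · 3 · 13 · 17³ = 766428

766428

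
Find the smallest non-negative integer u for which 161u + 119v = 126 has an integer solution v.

3

gcd(161, 119) = 7 (Euclid: 161 = 1·119 + 42; 119 = 2·42 + 35; 42 = 1·35 + 7; 35 = 5·7 + 0), and 7 | 126.
Extended Euclid: 161·(3) + 119·(-4) = 7. Scale by 18: u₀ = 54.
General solution u = u₀ + 17t; reducing mod 17 gives u = 3 (and v = -3).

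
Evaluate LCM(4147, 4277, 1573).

4147 = 11 · 13 · 29; 4277 = 7 · 13 · 47; 1573 = 11² · 13
lcm takes max exponent of each prime: 7 · 11² · 13 · 29 · 47 = 15007993

15007993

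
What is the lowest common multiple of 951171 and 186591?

59159982687

951171 = 3 · 13 · 29³; 186591 = 3 · 37 · 41²
max exponents: 3 · 13 · 29³ · 37 · 41² = 59159982687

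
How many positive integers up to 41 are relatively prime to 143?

Prime factors of 143: 11, 13. Count integers ≤ 41 divisible by none of them.
By inclusion–exclusion: 41 − ⌊41/11⌋ − ⌊41/13⌋ + ⌊41/143⌋ = 35.

35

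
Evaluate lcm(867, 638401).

867 = 3 · 17²; 638401 = 17² · 47²
max exponents: 3 · 17² · 47² = 1915203

1915203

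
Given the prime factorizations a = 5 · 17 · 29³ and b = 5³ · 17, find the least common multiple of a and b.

51826625

max exponent per prime: 5³ · 17 · 29³ = 51826625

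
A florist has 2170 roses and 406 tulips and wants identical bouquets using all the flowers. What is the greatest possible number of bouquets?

Euclid: 2170 = 5·406 + 140; 406 = 2·140 + 126; 140 = 1·126 + 14; 126 = 9·14 + 0. Last nonzero remainder: 14.

14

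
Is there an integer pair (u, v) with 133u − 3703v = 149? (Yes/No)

gcd(133, 3703): 3703 = 27·133 + 112; 133 = 1·112 + 21; 112 = 5·21 + 7; 21 = 3·7 + 0 → 7
7 does not divide 149, so a solution does not exist.

No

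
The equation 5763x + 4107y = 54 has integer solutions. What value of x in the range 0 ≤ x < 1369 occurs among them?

253

gcd(5763, 4107) = 3 (Euclid: 5763 = 1·4107 + 1656; 4107 = 2·1656 + 795; 1656 = 2·795 + 66; 795 = 12·66 + 3; 66 = 22·3 + 0), and 3 | 54.
Extended Euclid: 5763·(-62) + 4107·(87) = 3. Scale by 18: x₀ = -1116.
General solution x = x₀ + 1369t; reducing mod 1369 gives x = 253 (and y = -355).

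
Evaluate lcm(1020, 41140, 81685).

118606620

lcm(1020, 41140) = 1020·41140/gcd = 41962800/340 = 123420
lcm(123420, 81685) = 123420·81685/gcd = 10081562700/85 = 118606620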